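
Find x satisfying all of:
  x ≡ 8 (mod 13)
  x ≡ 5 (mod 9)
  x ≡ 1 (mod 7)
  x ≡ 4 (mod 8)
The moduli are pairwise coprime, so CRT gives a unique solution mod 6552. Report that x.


Product of moduli M = 13 · 9 · 7 · 8 = 6552.
Merge one congruence at a time:
  Start: x ≡ 8 (mod 13).
  Combine with x ≡ 5 (mod 9); new modulus lcm = 117.
    Write x = 8 + 13·t and substitute into x ≡ 5 (mod 9): 13·t ≡ 5 − 8 = -3 (mod 9).
    Reduce coefficients mod 9: 4·t ≡ 6 (mod 9).
    The inverse of 4 mod 9 is 7 (since 4·7 = 28 = 3·9 + 1), so t ≡ 7·6 = 42 ≡ 6 (mod 9).
    Then x = 8 + 13·6 = 86, valid modulo lcm(13, 9) = 117: x ≡ 86 (mod 117).
  Combine with x ≡ 1 (mod 7); new modulus lcm = 819.
    Write x = 86 + 117·t and substitute into x ≡ 1 (mod 7): 117·t ≡ 1 − 86 = -85 (mod 7).
    Reduce coefficients mod 7: 5·t ≡ 6 (mod 7).
    The inverse of 5 mod 7 is 3 (since 5·3 = 15 = 2·7 + 1), so t ≡ 3·6 = 18 ≡ 4 (mod 7).
    Then x = 86 + 117·4 = 554, valid modulo lcm(117, 7) = 819: x ≡ 554 (mod 819).
  Combine with x ≡ 4 (mod 8); new modulus lcm = 6552.
    Write x = 554 + 819·t and substitute into x ≡ 4 (mod 8): 819·t ≡ 4 − 554 = -550 (mod 8).
    Reduce coefficients mod 8: 3·t ≡ 2 (mod 8).
    The inverse of 3 mod 8 is 3 (since 3·3 = 9 = 1·8 + 1), so t ≡ 3·2 = 6 ≡ 6 (mod 8).
    Then x = 554 + 819·6 = 5468, valid modulo lcm(819, 8) = 6552: x ≡ 5468 (mod 6552).
Verify against each original: 5468 mod 13 = 8, 5468 mod 9 = 5, 5468 mod 7 = 1, 5468 mod 8 = 4.

x ≡ 5468 (mod 6552).


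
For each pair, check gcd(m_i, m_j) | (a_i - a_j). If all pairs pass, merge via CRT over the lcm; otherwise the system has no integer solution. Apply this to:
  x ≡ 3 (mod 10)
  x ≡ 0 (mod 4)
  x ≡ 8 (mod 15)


Moduli 10, 4, 15 are not pairwise coprime, so CRT works modulo lcm(m_i) when all pairwise compatibility conditions hold.
Pairwise compatibility: gcd(m_i, m_j) must divide a_i - a_j for every pair.
Merge one congruence at a time:
  Start: x ≡ 3 (mod 10).
  Combine with x ≡ 0 (mod 4): gcd(10, 4) = 2, and 0 - 3 = -3 is NOT divisible by 2.
    ⇒ system is inconsistent (no integer solution).

No solution (the system is inconsistent).


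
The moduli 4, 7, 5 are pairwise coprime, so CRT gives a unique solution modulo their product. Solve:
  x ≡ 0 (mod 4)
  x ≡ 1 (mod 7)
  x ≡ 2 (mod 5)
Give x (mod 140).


Moduli 4, 7, 5 are pairwise coprime; by CRT there is a unique solution modulo M = 4 · 7 · 5 = 140.
Solve pairwise, accumulating the modulus:
  Start with x ≡ 0 (mod 4).
  Combine with x ≡ 1 (mod 7): since gcd(4, 7) = 1, we get a unique residue mod 28.
    Write x = 0 + 4·t and substitute into x ≡ 1 (mod 7): 4·t ≡ 1 − 0 = 1 (mod 7).
    The inverse of 4 mod 7 is 2 (since 4·2 = 8 = 1·7 + 1), so t ≡ 2·1 = 2 ≡ 2 (mod 7).
    Then x = 0 + 4·2 = 8, valid modulo lcm(4, 7) = 28: x ≡ 8 (mod 28).
  Combine with x ≡ 2 (mod 5): since gcd(28, 5) = 1, we get a unique residue mod 140.
    Write x = 8 + 28·t and substitute into x ≡ 2 (mod 5): 28·t ≡ 2 − 8 = -6 (mod 5).
    Reduce coefficients mod 5: 3·t ≡ 4 (mod 5).
    The inverse of 3 mod 5 is 2 (since 3·2 = 6 = 1·5 + 1), so t ≡ 2·4 = 8 ≡ 3 (mod 5).
    Then x = 8 + 28·3 = 92, valid modulo lcm(28, 5) = 140: x ≡ 92 (mod 140).
Verify: 92 mod 4 = 0 ✓, 92 mod 7 = 1 ✓, 92 mod 5 = 2 ✓.

x ≡ 92 (mod 140).


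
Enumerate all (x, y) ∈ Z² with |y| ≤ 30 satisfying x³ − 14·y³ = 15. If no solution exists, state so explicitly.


The equation is x³ - 14y³ = 15. For fixed y, x³ = 14·y³ + 15, so a solution requires the RHS to be a perfect cube.
Strategy: iterate y from -30 to 30, compute RHS = 14·y³ + 15, and check whether it is a (positive or negative) perfect cube.
Check small values of y:
  y = 0: RHS = 15 is not a perfect cube.
  y = 1: RHS = 29 is not a perfect cube.
  y = -1: RHS = 1 = (1)³ ⇒ x = 1 works.
  y = 2: RHS = 127 is not a perfect cube.
  y = -2: RHS = -97 is not a perfect cube.
  y = 3: RHS = 393 is not a perfect cube.
  y = -3: RHS = -363 is not a perfect cube.
Continuing the search up to |y| = 30 finds no further solutions beyond those listed.
Collected solutions: (1, -1).

Solutions (with |y| ≤ 30): (1, -1).


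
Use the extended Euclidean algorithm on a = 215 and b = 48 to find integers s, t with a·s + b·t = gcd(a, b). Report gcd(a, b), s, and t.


Euclidean algorithm on (215, 48) — divide until remainder is 0:
  215 = 4 · 48 + 23
  48 = 2 · 23 + 2
  23 = 11 · 2 + 1
  2 = 2 · 1 + 0
gcd(215, 48) = 1.
Track Bezout coefficients alongside the remainders: start with r₀ = 215 = a·1 + b·0 (s = 1, t = 0) and r₁ = 48 = a·0 + b·1 (s = 0, t = 1); each new remainder r_{k+1} = r_{k-1} − q_k·r_k inherits s_{k+1} = s_{k-1} − q_k·s_k, t_{k+1} = t_{k-1} − q_k·t_k, so r_k = a·s_k + b·t_k at every step:
  q = 4: r = 23, s = 1 − 4·0 = 1, t = 0 − 4·1 = -4  (check: 215·1 + 48·(-4) = 23)
  q = 2: r = 2, s = 0 − 2·1 = -2, t = 1 − 2·(-4) = 9  (check: 215·(-2) + 48·9 = 2)
  q = 11: r = 1, s = 1 − 11·(-2) = 23, t = -4 − 11·9 = -103  (check: 215·23 + 48·(-103) = 1)
The row with r = 1 (the gcd) gives the Bezout coefficients s = 23, t = -103.
Result: 215 · (23) + 48 · (-103) = 1.

gcd(215, 48) = 1; s = 23, t = -103 (check: 215·23 + 48·(-103) = 1).


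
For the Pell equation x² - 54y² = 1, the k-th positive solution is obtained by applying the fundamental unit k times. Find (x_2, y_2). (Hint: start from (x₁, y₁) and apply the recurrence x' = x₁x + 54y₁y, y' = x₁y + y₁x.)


Step 1: Find the fundamental solution (x₁, y₁) of x² - 54y² = 1.
  Expand √54 as a continued fraction. a₀ = ⌊√54⌋ = 7; iterate m_{k+1} = d_k·a_k − m_k, d_{k+1} = (54 − m_{k+1}²)/d_k, a_{k+1} = ⌊(a₀ + m_{k+1})/d_{k+1}⌋ (starting m₀ = 0, d₀ = 1), with convergents p_k = a_k·p_{k-1} + p_{k-2}, q_k = a_k·q_{k-1} + q_{k-2} (p₋₁ = 1, q₋₁ = 0):
  k = 0: a₀ = 7; p₀/q₀ = 7/1; p₀² − 54·q₀² = 49 − 54 = -5.
  k = 1: m = 7, d = 5, a = ⌊(7 + 7)/5⌋ = 2; p/q = (2·7 + 1)/(2·1 + 0) = 15/2; p² − 54·q² = 225 − 216 = 9.
  k = 2: m = 3, d = 9, a = ⌊(7 + 3)/9⌋ = 1; p/q = (1·15 + 7)/(1·2 + 1) = 22/3; p² − 54·q² = 484 − 486 = -2.
  k = 3: m = 6, d = 2, a = ⌊(7 + 6)/2⌋ = 6; p/q = (6·22 + 15)/(6·3 + 2) = 147/20; p² − 54·q² = 21609 − 21600 = 9.
  k = 4: m = 6, d = 9, a = ⌊(7 + 6)/9⌋ = 1; p/q = (1·147 + 22)/(1·20 + 3) = 169/23; p² − 54·q² = 28561 − 28566 = -5.
  k = 5: m = 3, d = 5, a = ⌊(7 + 3)/5⌋ = 2; p/q = (2·169 + 147)/(2·23 + 20) = 485/66; p² − 54·q² = 235225 − 235224 = 1.
  The first convergent with p² − 54·q² = 1 gives the fundamental solution (x₁, y₁) = (485, 66).
Step 2: Apply the recurrence (x_{n+1}, y_{n+1}) = (x₁x_n + 54y₁y_n, x₁y_n + y₁x_n) repeatedly.
  From (x_1, y_1) = (485, 66): x_2 = 485·485 + 54·66·66 = 470449; y_2 = 485·66 + 66·485 = 64020.
Step 3: Verify x_2² - 54·y_2² = 221322261601 - 221322261600 = 1 (should be 1). ✓

(x_1, y_1) = (485, 66); (x_2, y_2) = (470449, 64020).


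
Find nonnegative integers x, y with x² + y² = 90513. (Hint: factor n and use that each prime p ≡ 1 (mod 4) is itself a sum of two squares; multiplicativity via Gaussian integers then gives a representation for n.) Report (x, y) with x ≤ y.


Step 1: Factor n = 90513 = 3^2 · 89 · 113.
Step 2: Check the mod-4 condition on each prime factor: 3 ≡ 3 (mod 4), exponent 2 (must be even); 89 ≡ 1 (mod 4), exponent 1; 113 ≡ 1 (mod 4), exponent 1.
All primes ≡ 3 (mod 4) appear to even exponent (or don't appear), so by the two-squares theorem n IS expressible as a sum of two squares.
Step 3: Build a representation. Group n = k² · m with k = 3 and m = 89 · 113 = 10057 (a product of primes ≡ 1 (mod 4)); a representation of m scales to one of n via (k·x)² + (k·y)² = k²(x² + y²). Each prime p ≡ 1 (mod 4) is itself a sum of two squares; find a² by testing p − a² for a perfect square:
  89: 89 − 1² = 88, 89 − 2² = 85, 89 − 3² = 80, 89 − 4² = 73, 89 − 5² = 64 = 8² ⇒ 89 = 5² + 8².
  113: 113 − 1² = 112, 113 − 2² = 109, 113 − 3² = 104, 113 − 4² = 97, 113 − 5² = 88, 113 − 6² = 77, 113 − 7² = 64 = 8² ⇒ 113 = 7² + 8².
  Combine using the Brahmagupta–Fibonacci identity (a² + b²)(c² + d²) = (ac − bd)² + (ad + bc)² = (ac + bd)² + (ad − bc)²:
  89 · 113 = 10057: from (5² + 8²)(7² + 8²), take (5·7 − 8·8, 5·8 + 8·7) = (35 − 64, 40 + 56) = (-29, 96); dropping signs (only squares matter) gives (29, 96); check 29² + 96² = 841 + 9216 = 10057 ✓.
  Scale by k = 3: (3·29, 3·96) = (87, 288).
Step 4: Order so x ≤ y and verify: 87² + 288² = 7569 + 82944 = 90513 = n. ✓

n = 90513 = 87² + 288² (one valid representation with x ≤ y).


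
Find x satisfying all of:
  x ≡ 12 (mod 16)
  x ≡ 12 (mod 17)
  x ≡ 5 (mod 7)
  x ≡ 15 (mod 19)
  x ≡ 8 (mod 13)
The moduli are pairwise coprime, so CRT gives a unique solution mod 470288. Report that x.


Product of moduli M = 16 · 17 · 7 · 19 · 13 = 470288.
Merge one congruence at a time:
  Start: x ≡ 12 (mod 16).
  Combine with x ≡ 12 (mod 17); new modulus lcm = 272.
    Write x = 12 + 16·t and substitute into x ≡ 12 (mod 17): 16·t ≡ 12 − 12 = 0 (mod 17).
    The inverse of 16 mod 17 is 16 (since 16·16 = 256 = 15·17 + 1), so t ≡ 16·0 = 0 ≡ 0 (mod 17).
    Then x = 12 + 16·0 = 12, valid modulo lcm(16, 17) = 272: x ≡ 12 (mod 272).
  Combine with x ≡ 5 (mod 7); new modulus lcm = 1904.
    Write x = 12 + 272·t and substitute into x ≡ 5 (mod 7): 272·t ≡ 5 − 12 = -7 (mod 7).
    Reduce coefficients mod 7: 6·t ≡ 0 (mod 7).
    The inverse of 6 mod 7 is 6 (since 6·6 = 36 = 5·7 + 1), so t ≡ 6·0 = 0 ≡ 0 (mod 7).
    Then x = 12 + 272·0 = 12, valid modulo lcm(272, 7) = 1904: x ≡ 12 (mod 1904).
  Combine with x ≡ 15 (mod 19); new modulus lcm = 36176.
    Write x = 12 + 1904·t and substitute into x ≡ 15 (mod 19): 1904·t ≡ 15 − 12 = 3 (mod 19).
    Reduce coefficients mod 19: 4·t ≡ 3 (mod 19).
    The inverse of 4 mod 19 is 5 (since 4·5 = 20 = 1·19 + 1), so t ≡ 5·3 = 15 ≡ 15 (mod 19).
    Then x = 12 + 1904·15 = 28572, valid modulo lcm(1904, 19) = 36176: x ≡ 28572 (mod 36176).
  Combine with x ≡ 8 (mod 13); new modulus lcm = 470288.
    Write x = 28572 + 36176·t and substitute into x ≡ 8 (mod 13): 36176·t ≡ 8 − 28572 = -28564 (mod 13).
    Reduce coefficients mod 13: 10·t ≡ 10 (mod 13).
    The inverse of 10 mod 13 is 4 (since 10·4 = 40 = 3·13 + 1), so t ≡ 4·10 = 40 ≡ 1 (mod 13).
    Then x = 28572 + 36176·1 = 64748, valid modulo lcm(36176, 13) = 470288: x ≡ 64748 (mod 470288).
Verify against each original: 64748 mod 16 = 12, 64748 mod 17 = 12, 64748 mod 7 = 5, 64748 mod 19 = 15, 64748 mod 13 = 8.

x ≡ 64748 (mod 470288).


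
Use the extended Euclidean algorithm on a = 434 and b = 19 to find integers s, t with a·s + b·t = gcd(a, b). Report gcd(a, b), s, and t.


Euclidean algorithm on (434, 19) — divide until remainder is 0:
  434 = 22 · 19 + 16
  19 = 1 · 16 + 3
  16 = 5 · 3 + 1
  3 = 3 · 1 + 0
gcd(434, 19) = 1.
Track Bezout coefficients alongside the remainders: start with r₀ = 434 = a·1 + b·0 (s = 1, t = 0) and r₁ = 19 = a·0 + b·1 (s = 0, t = 1); each new remainder r_{k+1} = r_{k-1} − q_k·r_k inherits s_{k+1} = s_{k-1} − q_k·s_k, t_{k+1} = t_{k-1} − q_k·t_k, so r_k = a·s_k + b·t_k at every step:
  q = 22: r = 16, s = 1 − 22·0 = 1, t = 0 − 22·1 = -22  (check: 434·1 + 19·(-22) = 16)
  q = 1: r = 3, s = 0 − 1·1 = -1, t = 1 − 1·(-22) = 23  (check: 434·(-1) + 19·23 = 3)
  q = 5: r = 1, s = 1 − 5·(-1) = 6, t = -22 − 5·23 = -137  (check: 434·6 + 19·(-137) = 1)
The row with r = 1 (the gcd) gives the Bezout coefficients s = 6, t = -137.
Result: 434 · (6) + 19 · (-137) = 1.

gcd(434, 19) = 1; s = 6, t = -137 (check: 434·6 + 19·(-137) = 1).


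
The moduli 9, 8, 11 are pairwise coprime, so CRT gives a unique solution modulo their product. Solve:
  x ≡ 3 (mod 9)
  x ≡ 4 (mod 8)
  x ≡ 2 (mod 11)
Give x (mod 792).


Moduli 9, 8, 11 are pairwise coprime; by CRT there is a unique solution modulo M = 9 · 8 · 11 = 792.
Solve pairwise, accumulating the modulus:
  Start with x ≡ 3 (mod 9).
  Combine with x ≡ 4 (mod 8): since gcd(9, 8) = 1, we get a unique residue mod 72.
    Write x = 3 + 9·t and substitute into x ≡ 4 (mod 8): 9·t ≡ 4 − 3 = 1 (mod 8).
    Reduce coefficients mod 8: 1·t ≡ 1 (mod 8).
    So t ≡ 1 (mod 8).
    Then x = 3 + 9·1 = 12, valid modulo lcm(9, 8) = 72: x ≡ 12 (mod 72).
  Combine with x ≡ 2 (mod 11): since gcd(72, 11) = 1, we get a unique residue mod 792.
    Write x = 12 + 72·t and substitute into x ≡ 2 (mod 11): 72·t ≡ 2 − 12 = -10 (mod 11).
    Reduce coefficients mod 11: 6·t ≡ 1 (mod 11).
    The inverse of 6 mod 11 is 2 (since 6·2 = 12 = 1·11 + 1), so t ≡ 2·1 = 2 ≡ 2 (mod 11).
    Then x = 12 + 72·2 = 156, valid modulo lcm(72, 11) = 792: x ≡ 156 (mod 792).
Verify: 156 mod 9 = 3 ✓, 156 mod 8 = 4 ✓, 156 mod 11 = 2 ✓.

x ≡ 156 (mod 792).


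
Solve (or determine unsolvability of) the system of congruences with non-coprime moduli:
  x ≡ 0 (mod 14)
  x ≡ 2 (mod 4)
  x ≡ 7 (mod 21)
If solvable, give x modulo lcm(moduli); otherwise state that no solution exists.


Moduli 14, 4, 21 are not pairwise coprime, so CRT works modulo lcm(m_i) when all pairwise compatibility conditions hold.
Pairwise compatibility: gcd(m_i, m_j) must divide a_i - a_j for every pair.
Merge one congruence at a time:
  Start: x ≡ 0 (mod 14).
  Combine with x ≡ 2 (mod 4): gcd(14, 4) = 2; 2 - 0 = 2, which IS divisible by 2, so compatible.
    Write x = 0 + 14·t and substitute into x ≡ 2 (mod 4): 14·t ≡ 2 − 0 = 2 (mod 4).
    Divide the congruence (and modulus) by g = 2: 7·t ≡ 1 (mod 2).
    Reduce coefficients mod 2: 1·t ≡ 1 (mod 2).
    So t ≡ 1 (mod 2).
    Then x = 0 + 14·1 = 14, valid modulo lcm(14, 4) = 28: x ≡ 14 (mod 28).
  Combine with x ≡ 7 (mod 21): gcd(28, 21) = 7; 7 - 14 = -7, which IS divisible by 7, so compatible.
    Write x = 14 + 28·t and substitute into x ≡ 7 (mod 21): 28·t ≡ 7 − 14 = -7 (mod 21).
    Divide the congruence (and modulus) by g = 7: 4·t ≡ -1 (mod 3).
    Reduce coefficients mod 3: 1·t ≡ 2 (mod 3).
    So t ≡ 2 (mod 3).
    Then x = 14 + 28·2 = 70, valid modulo lcm(28, 21) = 84: x ≡ 70 (mod 84).
Verify: 70 mod 14 = 0, 70 mod 4 = 2, 70 mod 21 = 7.

x ≡ 70 (mod 84).


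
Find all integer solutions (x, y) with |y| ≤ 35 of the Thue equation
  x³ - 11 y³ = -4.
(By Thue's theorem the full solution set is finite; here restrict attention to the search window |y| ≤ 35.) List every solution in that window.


The equation is x³ - 11y³ = -4. For fixed y, x³ = 11·y³ − 4, so a solution requires the RHS to be a perfect cube.
Strategy: iterate y from -35 to 35, compute RHS = 11·y³ − 4, and check whether it is a (positive or negative) perfect cube.
Check small values of y:
  y = 0: RHS = -4 is not a perfect cube.
  y = 1: RHS = 7 is not a perfect cube.
  y = -1: RHS = -15 is not a perfect cube.
  y = 2: RHS = 84 is not a perfect cube.
  y = -2: RHS = -92 is not a perfect cube.
  y = 3: RHS = 293 is not a perfect cube.
  y = -3: RHS = -301 is not a perfect cube.
Continuing the search up to |y| = 35 finds no solutions either.
No (x, y) in the scanned range satisfies the equation.

No integer solutions with |y| ≤ 35.


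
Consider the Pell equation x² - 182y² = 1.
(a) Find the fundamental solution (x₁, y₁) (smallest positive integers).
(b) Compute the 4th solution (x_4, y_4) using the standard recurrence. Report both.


Step 1: Find the fundamental solution (x₁, y₁) of x² - 182y² = 1.
  Expand √182 as a continued fraction. a₀ = ⌊√182⌋ = 13; iterate m_{k+1} = d_k·a_k − m_k, d_{k+1} = (182 − m_{k+1}²)/d_k, a_{k+1} = ⌊(a₀ + m_{k+1})/d_{k+1}⌋ (starting m₀ = 0, d₀ = 1), with convergents p_k = a_k·p_{k-1} + p_{k-2}, q_k = a_k·q_{k-1} + q_{k-2} (p₋₁ = 1, q₋₁ = 0):
  k = 0: a₀ = 13; p₀/q₀ = 13/1; p₀² − 182·q₀² = 169 − 182 = -13.
  k = 1: m = 13, d = 13, a = ⌊(13 + 13)/13⌋ = 2; p/q = (2·13 + 1)/(2·1 + 0) = 27/2; p² − 182·q² = 729 − 728 = 1.
  The first convergent with p² − 182·q² = 1 gives the fundamental solution (x₁, y₁) = (27, 2).
Step 2: Apply the recurrence (x_{n+1}, y_{n+1}) = (x₁x_n + 182y₁y_n, x₁y_n + y₁x_n) repeatedly.
  From (x_1, y_1) = (27, 2): x_2 = 27·27 + 182·2·2 = 1457; y_2 = 27·2 + 2·27 = 108.
  From (x_2, y_2) = (1457, 108): x_3 = 27·1457 + 182·2·108 = 78651; y_3 = 27·108 + 2·1457 = 5830.
  From (x_3, y_3) = (78651, 5830): x_4 = 27·78651 + 182·2·5830 = 4245697; y_4 = 27·5830 + 2·78651 = 314712.
Step 3: Verify x_4² - 182·y_4² = 18025943015809 - 18025943015808 = 1 (should be 1). ✓

(x_1, y_1) = (27, 2); (x_4, y_4) = (4245697, 314712).


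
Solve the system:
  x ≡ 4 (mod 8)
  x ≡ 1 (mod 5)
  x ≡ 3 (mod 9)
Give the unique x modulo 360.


Moduli 8, 5, 9 are pairwise coprime; by CRT there is a unique solution modulo M = 8 · 5 · 9 = 360.
Solve pairwise, accumulating the modulus:
  Start with x ≡ 4 (mod 8).
  Combine with x ≡ 1 (mod 5): since gcd(8, 5) = 1, we get a unique residue mod 40.
    Write x = 4 + 8·t and substitute into x ≡ 1 (mod 5): 8·t ≡ 1 − 4 = -3 (mod 5).
    Reduce coefficients mod 5: 3·t ≡ 2 (mod 5).
    The inverse of 3 mod 5 is 2 (since 3·2 = 6 = 1·5 + 1), so t ≡ 2·2 = 4 ≡ 4 (mod 5).
    Then x = 4 + 8·4 = 36, valid modulo lcm(8, 5) = 40: x ≡ 36 (mod 40).
  Combine with x ≡ 3 (mod 9): since gcd(40, 9) = 1, we get a unique residue mod 360.
    Write x = 36 + 40·t and substitute into x ≡ 3 (mod 9): 40·t ≡ 3 − 36 = -33 (mod 9).
    Reduce coefficients mod 9: 4·t ≡ 3 (mod 9).
    The inverse of 4 mod 9 is 7 (since 4·7 = 28 = 3·9 + 1), so t ≡ 7·3 = 21 ≡ 3 (mod 9).
    Then x = 36 + 40·3 = 156, valid modulo lcm(40, 9) = 360: x ≡ 156 (mod 360).
Verify: 156 mod 8 = 4 ✓, 156 mod 5 = 1 ✓, 156 mod 9 = 3 ✓.

x ≡ 156 (mod 360).


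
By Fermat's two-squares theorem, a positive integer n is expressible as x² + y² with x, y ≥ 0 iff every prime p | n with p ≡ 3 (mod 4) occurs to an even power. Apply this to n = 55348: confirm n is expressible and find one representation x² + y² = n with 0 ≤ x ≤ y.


Step 1: Factor n = 55348 = 2^2 · 101 · 137.
Step 2: Check the mod-4 condition on each prime factor: 2 = 2 (special); 101 ≡ 1 (mod 4), exponent 1; 137 ≡ 1 (mod 4), exponent 1.
All primes ≡ 3 (mod 4) appear to even exponent (or don't appear), so by the two-squares theorem n IS expressible as a sum of two squares.
Step 3: Build a representation. Group n = k² · m with k = 2 and m = 101 · 137 = 13837 (a product of primes ≡ 1 (mod 4)); a representation of m scales to one of n via (k·x)² + (k·y)² = k²(x² + y²). Each prime p ≡ 1 (mod 4) is itself a sum of two squares; find a² by testing p − a² for a perfect square:
  101: 101 − 1² = 100 = 10² ⇒ 101 = 1² + 10².
  137: 137 − 1² = 136, 137 − 2² = 133, 137 − 3² = 128, 137 − 4² = 121 = 11² ⇒ 137 = 4² + 11².
  Combine using the Brahmagupta–Fibonacci identity (a² + b²)(c² + d²) = (ac − bd)² + (ad + bc)² = (ac + bd)² + (ad − bc)²:
  101 · 137 = 13837: from (1² + 10²)(4² + 11²), take (1·4 − 10·11, 1·11 + 10·4) = (4 − 110, 11 + 40) = (-106, 51); dropping signs (only squares matter) gives (106, 51); check 106² + 51² = 11236 + 2601 = 13837 ✓.
  Scale by k = 2: (2·106, 2·51) = (212, 102).
Step 4: Order so x ≤ y and verify: 102² + 212² = 10404 + 44944 = 55348 = n. ✓

n = 55348 = 102² + 212² (one valid representation with x ≤ y).


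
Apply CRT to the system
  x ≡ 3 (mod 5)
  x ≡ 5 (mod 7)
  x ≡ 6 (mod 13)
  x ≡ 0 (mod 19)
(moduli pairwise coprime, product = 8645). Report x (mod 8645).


Product of moduli M = 5 · 7 · 13 · 19 = 8645.
Merge one congruence at a time:
  Start: x ≡ 3 (mod 5).
  Combine with x ≡ 5 (mod 7); new modulus lcm = 35.
    Write x = 3 + 5·t and substitute into x ≡ 5 (mod 7): 5·t ≡ 5 − 3 = 2 (mod 7).
    The inverse of 5 mod 7 is 3 (since 5·3 = 15 = 2·7 + 1), so t ≡ 3·2 = 6 ≡ 6 (mod 7).
    Then x = 3 + 5·6 = 33, valid modulo lcm(5, 7) = 35: x ≡ 33 (mod 35).
  Combine with x ≡ 6 (mod 13); new modulus lcm = 455.
    Write x = 33 + 35·t and substitute into x ≡ 6 (mod 13): 35·t ≡ 6 − 33 = -27 (mod 13).
    Reduce coefficients mod 13: 9·t ≡ 12 (mod 13).
    The inverse of 9 mod 13 is 3 (since 9·3 = 27 = 2·13 + 1), so t ≡ 3·12 = 36 ≡ 10 (mod 13).
    Then x = 33 + 35·10 = 383, valid modulo lcm(35, 13) = 455: x ≡ 383 (mod 455).
  Combine with x ≡ 0 (mod 19); new modulus lcm = 8645.
    Write x = 383 + 455·t and substitute into x ≡ 0 (mod 19): 455·t ≡ 0 − 383 = -383 (mod 19).
    Reduce coefficients mod 19: 18·t ≡ 16 (mod 19).
    The inverse of 18 mod 19 is 18 (since 18·18 = 324 = 17·19 + 1), so t ≡ 18·16 = 288 ≡ 3 (mod 19).
    Then x = 383 + 455·3 = 1748, valid modulo lcm(455, 19) = 8645: x ≡ 1748 (mod 8645).
Verify against each original: 1748 mod 5 = 3, 1748 mod 7 = 5, 1748 mod 13 = 6, 1748 mod 19 = 0.

x ≡ 1748 (mod 8645).


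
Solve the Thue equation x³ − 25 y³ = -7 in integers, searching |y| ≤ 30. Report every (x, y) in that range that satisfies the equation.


The equation is x³ - 25y³ = -7. For fixed y, x³ = 25·y³ − 7, so a solution requires the RHS to be a perfect cube.
Strategy: iterate y from -30 to 30, compute RHS = 25·y³ − 7, and check whether it is a (positive or negative) perfect cube.
Check small values of y:
  y = 0: RHS = -7 is not a perfect cube.
  y = 1: RHS = 18 is not a perfect cube.
  y = -1: RHS = -32 is not a perfect cube.
  y = 2: RHS = 193 is not a perfect cube.
  y = -2: RHS = -207 is not a perfect cube.
  y = 3: RHS = 668 is not a perfect cube.
  y = -3: RHS = -682 is not a perfect cube.
Continuing the search up to |y| = 30 finds no solutions either.
No (x, y) in the scanned range satisfies the equation.

No integer solutions with |y| ≤ 30.


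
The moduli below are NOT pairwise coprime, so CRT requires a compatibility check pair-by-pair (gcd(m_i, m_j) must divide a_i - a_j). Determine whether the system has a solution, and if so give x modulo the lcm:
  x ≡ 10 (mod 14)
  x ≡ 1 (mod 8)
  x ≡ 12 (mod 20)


Moduli 14, 8, 20 are not pairwise coprime, so CRT works modulo lcm(m_i) when all pairwise compatibility conditions hold.
Pairwise compatibility: gcd(m_i, m_j) must divide a_i - a_j for every pair.
Merge one congruence at a time:
  Start: x ≡ 10 (mod 14).
  Combine with x ≡ 1 (mod 8): gcd(14, 8) = 2, and 1 - 10 = -9 is NOT divisible by 2.
    ⇒ system is inconsistent (no integer solution).

No solution (the system is inconsistent).


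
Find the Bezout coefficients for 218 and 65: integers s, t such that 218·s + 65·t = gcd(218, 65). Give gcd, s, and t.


Euclidean algorithm on (218, 65) — divide until remainder is 0:
  218 = 3 · 65 + 23
  65 = 2 · 23 + 19
  23 = 1 · 19 + 4
  19 = 4 · 4 + 3
  4 = 1 · 3 + 1
  3 = 3 · 1 + 0
gcd(218, 65) = 1.
Track Bezout coefficients alongside the remainders: start with r₀ = 218 = a·1 + b·0 (s = 1, t = 0) and r₁ = 65 = a·0 + b·1 (s = 0, t = 1); each new remainder r_{k+1} = r_{k-1} − q_k·r_k inherits s_{k+1} = s_{k-1} − q_k·s_k, t_{k+1} = t_{k-1} − q_k·t_k, so r_k = a·s_k + b·t_k at every step:
  q = 3: r = 23, s = 1 − 3·0 = 1, t = 0 − 3·1 = -3  (check: 218·1 + 65·(-3) = 23)
  q = 2: r = 19, s = 0 − 2·1 = -2, t = 1 − 2·(-3) = 7  (check: 218·(-2) + 65·7 = 19)
  q = 1: r = 4, s = 1 − 1·(-2) = 3, t = -3 − 1·7 = -10  (check: 218·3 + 65·(-10) = 4)
  q = 4: r = 3, s = -2 − 4·3 = -14, t = 7 − 4·(-10) = 47  (check: 218·(-14) + 65·47 = 3)
  q = 1: r = 1, s = 3 − 1·(-14) = 17, t = -10 − 1·47 = -57  (check: 218·17 + 65·(-57) = 1)
The row with r = 1 (the gcd) gives the Bezout coefficients s = 17, t = -57.
Result: 218 · (17) + 65 · (-57) = 1.

gcd(218, 65) = 1; s = 17, t = -57 (check: 218·17 + 65·(-57) = 1).


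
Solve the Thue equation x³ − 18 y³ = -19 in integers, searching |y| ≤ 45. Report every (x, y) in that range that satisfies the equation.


The equation is x³ - 18y³ = -19. For fixed y, x³ = 18·y³ − 19, so a solution requires the RHS to be a perfect cube.
Strategy: iterate y from -45 to 45, compute RHS = 18·y³ − 19, and check whether it is a (positive or negative) perfect cube.
Check small values of y:
  y = 0: RHS = -19 is not a perfect cube.
  y = 1: RHS = -1 = (-1)³ ⇒ x = -1 works.
  y = -1: RHS = -37 is not a perfect cube.
  y = 2: RHS = 125 = (5)³ ⇒ x = 5 works.
  y = -2: RHS = -163 is not a perfect cube.
  y = 3: RHS = 467 is not a perfect cube.
  y = -3: RHS = -505 is not a perfect cube.
Continuing the search up to |y| = 45 finds no further solutions beyond those listed.
Collected solutions: (-1, 1), (5, 2).

Solutions (with |y| ≤ 45): (-1, 1), (5, 2).


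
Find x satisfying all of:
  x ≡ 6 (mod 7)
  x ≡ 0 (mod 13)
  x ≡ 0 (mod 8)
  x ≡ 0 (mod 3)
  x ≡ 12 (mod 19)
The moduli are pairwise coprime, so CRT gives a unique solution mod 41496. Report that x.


Product of moduli M = 7 · 13 · 8 · 3 · 19 = 41496.
Merge one congruence at a time:
  Start: x ≡ 6 (mod 7).
  Combine with x ≡ 0 (mod 13); new modulus lcm = 91.
    Write x = 6 + 7·t and substitute into x ≡ 0 (mod 13): 7·t ≡ 0 − 6 = -6 (mod 13).
    Reduce coefficients mod 13: 7·t ≡ 7 (mod 13).
    The inverse of 7 mod 13 is 2 (since 7·2 = 14 = 1·13 + 1), so t ≡ 2·7 = 14 ≡ 1 (mod 13).
    Then x = 6 + 7·1 = 13, valid modulo lcm(7, 13) = 91: x ≡ 13 (mod 91).
  Combine with x ≡ 0 (mod 8); new modulus lcm = 728.
    Write x = 13 + 91·t and substitute into x ≡ 0 (mod 8): 91·t ≡ 0 − 13 = -13 (mod 8).
    Reduce coefficients mod 8: 3·t ≡ 3 (mod 8).
    The inverse of 3 mod 8 is 3 (since 3·3 = 9 = 1·8 + 1), so t ≡ 3·3 = 9 ≡ 1 (mod 8).
    Then x = 13 + 91·1 = 104, valid modulo lcm(91, 8) = 728: x ≡ 104 (mod 728).
  Combine with x ≡ 0 (mod 3); new modulus lcm = 2184.
    Write x = 104 + 728·t and substitute into x ≡ 0 (mod 3): 728·t ≡ 0 − 104 = -104 (mod 3).
    Reduce coefficients mod 3: 2·t ≡ 1 (mod 3).
    The inverse of 2 mod 3 is 2 (since 2·2 = 4 = 1·3 + 1), so t ≡ 2·1 = 2 ≡ 2 (mod 3).
    Then x = 104 + 728·2 = 1560, valid modulo lcm(728, 3) = 2184: x ≡ 1560 (mod 2184).
  Combine with x ≡ 12 (mod 19); new modulus lcm = 41496.
    Write x = 1560 + 2184·t and substitute into x ≡ 12 (mod 19): 2184·t ≡ 12 − 1560 = -1548 (mod 19).
    Reduce coefficients mod 19: 18·t ≡ 10 (mod 19).
    The inverse of 18 mod 19 is 18 (since 18·18 = 324 = 17·19 + 1), so t ≡ 18·10 = 180 ≡ 9 (mod 19).
    Then x = 1560 + 2184·9 = 21216, valid modulo lcm(2184, 19) = 41496: x ≡ 21216 (mod 41496).
Verify against each original: 21216 mod 7 = 6, 21216 mod 13 = 0, 21216 mod 8 = 0, 21216 mod 3 = 0, 21216 mod 19 = 12.

x ≡ 21216 (mod 41496).


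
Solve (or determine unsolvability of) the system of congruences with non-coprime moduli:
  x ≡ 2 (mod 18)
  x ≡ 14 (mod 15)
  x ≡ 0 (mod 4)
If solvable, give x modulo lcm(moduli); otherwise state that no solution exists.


Moduli 18, 15, 4 are not pairwise coprime, so CRT works modulo lcm(m_i) when all pairwise compatibility conditions hold.
Pairwise compatibility: gcd(m_i, m_j) must divide a_i - a_j for every pair.
Merge one congruence at a time:
  Start: x ≡ 2 (mod 18).
  Combine with x ≡ 14 (mod 15): gcd(18, 15) = 3; 14 - 2 = 12, which IS divisible by 3, so compatible.
    Write x = 2 + 18·t and substitute into x ≡ 14 (mod 15): 18·t ≡ 14 − 2 = 12 (mod 15).
    Divide the congruence (and modulus) by g = 3: 6·t ≡ 4 (mod 5).
    Reduce coefficients mod 5: 1·t ≡ 4 (mod 5).
    So t ≡ 4 (mod 5).
    Then x = 2 + 18·4 = 74, valid modulo lcm(18, 15) = 90: x ≡ 74 (mod 90).
  Combine with x ≡ 0 (mod 4): gcd(90, 4) = 2; 0 - 74 = -74, which IS divisible by 2, so compatible.
    Write x = 74 + 90·t and substitute into x ≡ 0 (mod 4): 90·t ≡ 0 − 74 = -74 (mod 4).
    Divide the congruence (and modulus) by g = 2: 45·t ≡ -37 (mod 2).
    Reduce coefficients mod 2: 1·t ≡ 1 (mod 2).
    So t ≡ 1 (mod 2).
    Then x = 74 + 90·1 = 164, valid modulo lcm(90, 4) = 180: x ≡ 164 (mod 180).
Verify: 164 mod 18 = 2, 164 mod 15 = 14, 164 mod 4 = 0.

x ≡ 164 (mod 180).


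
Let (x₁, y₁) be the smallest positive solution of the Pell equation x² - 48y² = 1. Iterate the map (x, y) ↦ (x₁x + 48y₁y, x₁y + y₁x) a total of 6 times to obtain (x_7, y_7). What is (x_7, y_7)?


Step 1: Find the fundamental solution (x₁, y₁) of x² - 48y² = 1.
  Expand √48 as a continued fraction. a₀ = ⌊√48⌋ = 6; iterate m_{k+1} = d_k·a_k − m_k, d_{k+1} = (48 − m_{k+1}²)/d_k, a_{k+1} = ⌊(a₀ + m_{k+1})/d_{k+1}⌋ (starting m₀ = 0, d₀ = 1), with convergents p_k = a_k·p_{k-1} + p_{k-2}, q_k = a_k·q_{k-1} + q_{k-2} (p₋₁ = 1, q₋₁ = 0):
  k = 0: a₀ = 6; p₀/q₀ = 6/1; p₀² − 48·q₀² = 36 − 48 = -12.
  k = 1: m = 6, d = 12, a = ⌊(6 + 6)/12⌋ = 1; p/q = (1·6 + 1)/(1·1 + 0) = 7/1; p² − 48·q² = 49 − 48 = 1.
  The first convergent with p² − 48·q² = 1 gives the fundamental solution (x₁, y₁) = (7, 1).
Step 2: Apply the recurrence (x_{n+1}, y_{n+1}) = (x₁x_n + 48y₁y_n, x₁y_n + y₁x_n) repeatedly.
  From (x_1, y_1) = (7, 1): x_2 = 7·7 + 48·1·1 = 97; y_2 = 7·1 + 1·7 = 14.
  From (x_2, y_2) = (97, 14): x_3 = 7·97 + 48·1·14 = 1351; y_3 = 7·14 + 1·97 = 195.
  From (x_3, y_3) = (1351, 195): x_4 = 7·1351 + 48·1·195 = 18817; y_4 = 7·195 + 1·1351 = 2716.
  From (x_4, y_4) = (18817, 2716): x_5 = 7·18817 + 48·1·2716 = 262087; y_5 = 7·2716 + 1·18817 = 37829.
  From (x_5, y_5) = (262087, 37829): x_6 = 7·262087 + 48·1·37829 = 3650401; y_6 = 7·37829 + 1·262087 = 526890.
  From (x_6, y_6) = (3650401, 526890): x_7 = 7·3650401 + 48·1·526890 = 50843527; y_7 = 7·526890 + 1·3650401 = 7338631.
Step 3: Verify x_7² - 48·y_7² = 2585064237799729 - 2585064237799728 = 1 (should be 1). ✓

(x_1, y_1) = (7, 1); (x_7, y_7) = (50843527, 7338631).


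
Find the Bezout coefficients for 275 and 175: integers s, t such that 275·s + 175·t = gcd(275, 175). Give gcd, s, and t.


Euclidean algorithm on (275, 175) — divide until remainder is 0:
  275 = 1 · 175 + 100
  175 = 1 · 100 + 75
  100 = 1 · 75 + 25
  75 = 3 · 25 + 0
gcd(275, 175) = 25.
Track Bezout coefficients alongside the remainders: start with r₀ = 275 = a·1 + b·0 (s = 1, t = 0) and r₁ = 175 = a·0 + b·1 (s = 0, t = 1); each new remainder r_{k+1} = r_{k-1} − q_k·r_k inherits s_{k+1} = s_{k-1} − q_k·s_k, t_{k+1} = t_{k-1} − q_k·t_k, so r_k = a·s_k + b·t_k at every step:
  q = 1: r = 100, s = 1 − 1·0 = 1, t = 0 − 1·1 = -1  (check: 275·1 + 175·(-1) = 100)
  q = 1: r = 75, s = 0 − 1·1 = -1, t = 1 − 1·(-1) = 2  (check: 275·(-1) + 175·2 = 75)
  q = 1: r = 25, s = 1 − 1·(-1) = 2, t = -1 − 1·2 = -3  (check: 275·2 + 175·(-3) = 25)
The row with r = 25 (the gcd) gives the Bezout coefficients s = 2, t = -3.
Result: 275 · (2) + 175 · (-3) = 25.

gcd(275, 175) = 25; s = 2, t = -3 (check: 275·2 + 175·(-3) = 25).


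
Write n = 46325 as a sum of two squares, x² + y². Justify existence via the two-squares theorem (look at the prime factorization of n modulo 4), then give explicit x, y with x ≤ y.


Step 1: Factor n = 46325 = 5^2 · 17 · 109.
Step 2: Check the mod-4 condition on each prime factor: 5 ≡ 1 (mod 4), exponent 2; 17 ≡ 1 (mod 4), exponent 1; 109 ≡ 1 (mod 4), exponent 1.
All primes ≡ 3 (mod 4) appear to even exponent (or don't appear), so by the two-squares theorem n IS expressible as a sum of two squares.
Step 3: Build a representation. Group n = k² · m with k = 5 and m = 17 · 109 = 1853 (a product of primes ≡ 1 (mod 4)); a representation of m scales to one of n via (k·x)² + (k·y)² = k²(x² + y²). Each prime p ≡ 1 (mod 4) is itself a sum of two squares; find a² by testing p − a² for a perfect square:
  17: 17 − 1² = 16 = 4² ⇒ 17 = 1² + 4².
  109: 109 − 1² = 108, 109 − 2² = 105, 109 − 3² = 100 = 10² ⇒ 109 = 3² + 10².
  Combine using the Brahmagupta–Fibonacci identity (a² + b²)(c² + d²) = (ac − bd)² + (ad + bc)² = (ac + bd)² + (ad − bc)²:
  17 · 109 = 1853: from (1² + 4²)(3² + 10²), take (1·3 − 4·10, 1·10 + 4·3) = (3 − 40, 10 + 12) = (-37, 22); dropping signs (only squares matter) gives (37, 22); check 37² + 22² = 1369 + 484 = 1853 ✓.
  Scale by k = 5: (5·37, 5·22) = (185, 110).
Step 4: Order so x ≤ y and verify: 110² + 185² = 12100 + 34225 = 46325 = n. ✓

n = 46325 = 110² + 185² (one valid representation with x ≤ y).


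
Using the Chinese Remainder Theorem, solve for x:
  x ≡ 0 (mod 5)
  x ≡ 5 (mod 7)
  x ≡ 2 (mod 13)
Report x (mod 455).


Moduli 5, 7, 13 are pairwise coprime; by CRT there is a unique solution modulo M = 5 · 7 · 13 = 455.
Solve pairwise, accumulating the modulus:
  Start with x ≡ 0 (mod 5).
  Combine with x ≡ 5 (mod 7): since gcd(5, 7) = 1, we get a unique residue mod 35.
    Write x = 0 + 5·t and substitute into x ≡ 5 (mod 7): 5·t ≡ 5 − 0 = 5 (mod 7).
    The inverse of 5 mod 7 is 3 (since 5·3 = 15 = 2·7 + 1), so t ≡ 3·5 = 15 ≡ 1 (mod 7).
    Then x = 0 + 5·1 = 5, valid modulo lcm(5, 7) = 35: x ≡ 5 (mod 35).
  Combine with x ≡ 2 (mod 13): since gcd(35, 13) = 1, we get a unique residue mod 455.
    Write x = 5 + 35·t and substitute into x ≡ 2 (mod 13): 35·t ≡ 2 − 5 = -3 (mod 13).
    Reduce coefficients mod 13: 9·t ≡ 10 (mod 13).
    The inverse of 9 mod 13 is 3 (since 9·3 = 27 = 2·13 + 1), so t ≡ 3·10 = 30 ≡ 4 (mod 13).
    Then x = 5 + 35·4 = 145, valid modulo lcm(35, 13) = 455: x ≡ 145 (mod 455).
Verify: 145 mod 5 = 0 ✓, 145 mod 7 = 5 ✓, 145 mod 13 = 2 ✓.

x ≡ 145 (mod 455).


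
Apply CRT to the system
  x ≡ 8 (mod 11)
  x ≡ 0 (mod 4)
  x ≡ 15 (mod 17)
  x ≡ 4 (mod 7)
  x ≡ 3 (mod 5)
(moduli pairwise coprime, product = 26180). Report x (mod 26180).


Product of moduli M = 11 · 4 · 17 · 7 · 5 = 26180.
Merge one congruence at a time:
  Start: x ≡ 8 (mod 11).
  Combine with x ≡ 0 (mod 4); new modulus lcm = 44.
    Write x = 8 + 11·t and substitute into x ≡ 0 (mod 4): 11·t ≡ 0 − 8 = -8 (mod 4).
    Reduce coefficients mod 4: 3·t ≡ 0 (mod 4).
    The inverse of 3 mod 4 is 3 (since 3·3 = 9 = 2·4 + 1), so t ≡ 3·0 = 0 ≡ 0 (mod 4).
    Then x = 8 + 11·0 = 8, valid modulo lcm(11, 4) = 44: x ≡ 8 (mod 44).
  Combine with x ≡ 15 (mod 17); new modulus lcm = 748.
    Write x = 8 + 44·t and substitute into x ≡ 15 (mod 17): 44·t ≡ 15 − 8 = 7 (mod 17).
    Reduce coefficients mod 17: 10·t ≡ 7 (mod 17).
    The inverse of 10 mod 17 is 12 (since 10·12 = 120 = 7·17 + 1), so t ≡ 12·7 = 84 ≡ 16 (mod 17).
    Then x = 8 + 44·16 = 712, valid modulo lcm(44, 17) = 748: x ≡ 712 (mod 748).
  Combine with x ≡ 4 (mod 7); new modulus lcm = 5236.
    Write x = 712 + 748·t and substitute into x ≡ 4 (mod 7): 748·t ≡ 4 − 712 = -708 (mod 7).
    Reduce coefficients mod 7: 6·t ≡ 6 (mod 7).
    The inverse of 6 mod 7 is 6 (since 6·6 = 36 = 5·7 + 1), so t ≡ 6·6 = 36 ≡ 1 (mod 7).
    Then x = 712 + 748·1 = 1460, valid modulo lcm(748, 7) = 5236: x ≡ 1460 (mod 5236).
  Combine with x ≡ 3 (mod 5); new modulus lcm = 26180.
    Write x = 1460 + 5236·t and substitute into x ≡ 3 (mod 5): 5236·t ≡ 3 − 1460 = -1457 (mod 5).
    Reduce coefficients mod 5: 1·t ≡ 3 (mod 5).
    So t ≡ 3 (mod 5).
    Then x = 1460 + 5236·3 = 17168, valid modulo lcm(5236, 5) = 26180: x ≡ 17168 (mod 26180).
Verify against each original: 17168 mod 11 = 8, 17168 mod 4 = 0, 17168 mod 17 = 15, 17168 mod 7 = 4, 17168 mod 5 = 3.

x ≡ 17168 (mod 26180).


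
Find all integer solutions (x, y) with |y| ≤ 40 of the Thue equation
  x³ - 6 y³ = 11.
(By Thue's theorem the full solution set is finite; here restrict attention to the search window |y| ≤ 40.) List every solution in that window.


The equation is x³ - 6y³ = 11. For fixed y, x³ = 6·y³ + 11, so a solution requires the RHS to be a perfect cube.
Strategy: iterate y from -40 to 40, compute RHS = 6·y³ + 11, and check whether it is a (positive or negative) perfect cube.
Check small values of y:
  y = 0: RHS = 11 is not a perfect cube.
  y = 1: RHS = 17 is not a perfect cube.
  y = -1: RHS = 5 is not a perfect cube.
  y = 2: RHS = 59 is not a perfect cube.
  y = -2: RHS = -37 is not a perfect cube.
  y = 3: RHS = 173 is not a perfect cube.
  y = -3: RHS = -151 is not a perfect cube.
Continuing the search up to |y| = 40 finds no solutions either.
No (x, y) in the scanned range satisfies the equation.

No integer solutions with |y| ≤ 40.


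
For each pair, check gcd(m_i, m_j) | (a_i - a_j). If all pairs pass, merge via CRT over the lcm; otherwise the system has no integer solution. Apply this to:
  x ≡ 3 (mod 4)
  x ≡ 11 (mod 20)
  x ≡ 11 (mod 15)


Moduli 4, 20, 15 are not pairwise coprime, so CRT works modulo lcm(m_i) when all pairwise compatibility conditions hold.
Pairwise compatibility: gcd(m_i, m_j) must divide a_i - a_j for every pair.
Merge one congruence at a time:
  Start: x ≡ 3 (mod 4).
  Combine with x ≡ 11 (mod 20): gcd(4, 20) = 4; 11 - 3 = 8, which IS divisible by 4, so compatible.
    Write x = 3 + 4·t and substitute into x ≡ 11 (mod 20): 4·t ≡ 11 − 3 = 8 (mod 20).
    Divide the congruence (and modulus) by g = 4: 1·t ≡ 2 (mod 5).
    So t ≡ 2 (mod 5).
    Then x = 3 + 4·2 = 11, valid modulo lcm(4, 20) = 20: x ≡ 11 (mod 20).
  Combine with x ≡ 11 (mod 15): gcd(20, 15) = 5; 11 - 11 = 0, which IS divisible by 5, so compatible.
    Write x = 11 + 20·t and substitute into x ≡ 11 (mod 15): 20·t ≡ 11 − 11 = 0 (mod 15).
    Divide the congruence (and modulus) by g = 5: 4·t ≡ 0 (mod 3).
    Reduce coefficients mod 3: 1·t ≡ 0 (mod 3).
    So t ≡ 0 (mod 3).
    Then x = 11 + 20·0 = 11, valid modulo lcm(20, 15) = 60: x ≡ 11 (mod 60).
Verify: 11 mod 4 = 3, 11 mod 20 = 11, 11 mod 15 = 11.

x ≡ 11 (mod 60).


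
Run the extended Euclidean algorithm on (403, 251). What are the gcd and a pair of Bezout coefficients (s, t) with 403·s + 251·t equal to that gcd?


Euclidean algorithm on (403, 251) — divide until remainder is 0:
  403 = 1 · 251 + 152
  251 = 1 · 152 + 99
  152 = 1 · 99 + 53
  99 = 1 · 53 + 46
  53 = 1 · 46 + 7
  46 = 6 · 7 + 4
  7 = 1 · 4 + 3
  4 = 1 · 3 + 1
  3 = 3 · 1 + 0
gcd(403, 251) = 1.
Track Bezout coefficients alongside the remainders: start with r₀ = 403 = a·1 + b·0 (s = 1, t = 0) and r₁ = 251 = a·0 + b·1 (s = 0, t = 1); each new remainder r_{k+1} = r_{k-1} − q_k·r_k inherits s_{k+1} = s_{k-1} − q_k·s_k, t_{k+1} = t_{k-1} − q_k·t_k, so r_k = a·s_k + b·t_k at every step:
  q = 1: r = 152, s = 1 − 1·0 = 1, t = 0 − 1·1 = -1  (check: 403·1 + 251·(-1) = 152)
  q = 1: r = 99, s = 0 − 1·1 = -1, t = 1 − 1·(-1) = 2  (check: 403·(-1) + 251·2 = 99)
  q = 1: r = 53, s = 1 − 1·(-1) = 2, t = -1 − 1·2 = -3  (check: 403·2 + 251·(-3) = 53)
  q = 1: r = 46, s = -1 − 1·2 = -3, t = 2 − 1·(-3) = 5  (check: 403·(-3) + 251·5 = 46)
  q = 1: r = 7, s = 2 − 1·(-3) = 5, t = -3 − 1·5 = -8  (check: 403·5 + 251·(-8) = 7)
  q = 6: r = 4, s = -3 − 6·5 = -33, t = 5 − 6·(-8) = 53  (check: 403·(-33) + 251·53 = 4)
  q = 1: r = 3, s = 5 − 1·(-33) = 38, t = -8 − 1·53 = -61  (check: 403·38 + 251·(-61) = 3)
  q = 1: r = 1, s = -33 − 1·38 = -71, t = 53 − 1·(-61) = 114  (check: 403·(-71) + 251·114 = 1)
The row with r = 1 (the gcd) gives the Bezout coefficients s = -71, t = 114.
Result: 403 · (-71) + 251 · (114) = 1.

gcd(403, 251) = 1; s = -71, t = 114 (check: 403·(-71) + 251·114 = 1).


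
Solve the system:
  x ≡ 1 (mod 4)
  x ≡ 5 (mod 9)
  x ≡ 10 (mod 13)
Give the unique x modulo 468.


Moduli 4, 9, 13 are pairwise coprime; by CRT there is a unique solution modulo M = 4 · 9 · 13 = 468.
Solve pairwise, accumulating the modulus:
  Start with x ≡ 1 (mod 4).
  Combine with x ≡ 5 (mod 9): since gcd(4, 9) = 1, we get a unique residue mod 36.
    Write x = 1 + 4·t and substitute into x ≡ 5 (mod 9): 4·t ≡ 5 − 1 = 4 (mod 9).
    The inverse of 4 mod 9 is 7 (since 4·7 = 28 = 3·9 + 1), so t ≡ 7·4 = 28 ≡ 1 (mod 9).
    Then x = 1 + 4·1 = 5, valid modulo lcm(4, 9) = 36: x ≡ 5 (mod 36).
  Combine with x ≡ 10 (mod 13): since gcd(36, 13) = 1, we get a unique residue mod 468.
    Write x = 5 + 36·t and substitute into x ≡ 10 (mod 13): 36·t ≡ 10 − 5 = 5 (mod 13).
    Reduce coefficients mod 13: 10·t ≡ 5 (mod 13).
    The inverse of 10 mod 13 is 4 (since 10·4 = 40 = 3·13 + 1), so t ≡ 4·5 = 20 ≡ 7 (mod 13).
    Then x = 5 + 36·7 = 257, valid modulo lcm(36, 13) = 468: x ≡ 257 (mod 468).
Verify: 257 mod 4 = 1 ✓, 257 mod 9 = 5 ✓, 257 mod 13 = 10 ✓.

x ≡ 257 (mod 468).
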